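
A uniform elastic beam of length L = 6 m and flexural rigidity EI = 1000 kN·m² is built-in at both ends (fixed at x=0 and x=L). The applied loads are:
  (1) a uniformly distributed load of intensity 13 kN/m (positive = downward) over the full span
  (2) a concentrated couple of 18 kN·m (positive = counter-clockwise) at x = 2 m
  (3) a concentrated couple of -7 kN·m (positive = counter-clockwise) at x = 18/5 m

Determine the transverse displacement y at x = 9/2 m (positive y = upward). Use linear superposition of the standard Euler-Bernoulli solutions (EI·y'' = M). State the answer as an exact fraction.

y(9/2) = -2583/128000 m

Load 1 — uniform load w=13 kN/m over full span:
  y_1 = -wx²(L-x)²/(24EI) = -13·(9/2)²·(6-(9/2))²/(24·1000) = -3159/128000 m
Load 2 — applied couple M₀=18 kN·m at a=2 m (b=L-a=4):
  y_2 = (R_Ax³/6 - M_Ax²/2 - M₀(x-a)²/2)/EI  [x>a] with R_A=4, M_A=0 = (4·(9/2)³/6 - 0·(9/2)²/2 - 18·((9/2)-2)²/2)/1000 = 9/2000 m
Load 3 — applied couple M₀=-7 kN·m at a=18/5 m (b=L-a=12/5):
  y_3 = (R_Ax³/6 - M_Ax²/2 - M₀(x-a)²/2)/EI  [x>a] with R_A=-42/25, M_A=-56/25 = ((-42/25)·(9/2)³/6 - (-56/25)·(9/2)²/2 - (-7)·((9/2)-(18/5))²/2)/1000 = 0 m
Superposition: y = Σ y_i = -2583/128000 m ≈ -0.020180 m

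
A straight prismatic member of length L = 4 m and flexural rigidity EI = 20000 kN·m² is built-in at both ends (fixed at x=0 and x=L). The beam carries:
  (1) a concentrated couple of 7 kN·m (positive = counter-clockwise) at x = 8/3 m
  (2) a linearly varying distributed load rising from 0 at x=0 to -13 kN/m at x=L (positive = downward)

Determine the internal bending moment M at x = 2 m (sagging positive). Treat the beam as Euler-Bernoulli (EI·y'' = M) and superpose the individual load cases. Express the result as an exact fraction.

M(2) = -2 kN·m

Load 1 — applied couple M₀=7 kN·m at a=8/3 m (b=L-a=4/3):
  M_1 = R_Ax - M_A  [x≤a] with R_A=7/3, M_A=7/3 = (7/3)·2 - (7/3) = 7/3 kN·m
Load 2 — triangular load w₀=-13 kN/m (0→w₀ over full span):
  M_2 = 3w₀Lx/20 - w₀L²/30 - w₀x³/(6L) = 3·(-13)·4·2/20 - (-13)·4²/30 - (-13)·2³/(6·4) = -13/3 kN·m
Superposition: M = Σ M_i = -2 kN·m ≈ -2.000000 kN·m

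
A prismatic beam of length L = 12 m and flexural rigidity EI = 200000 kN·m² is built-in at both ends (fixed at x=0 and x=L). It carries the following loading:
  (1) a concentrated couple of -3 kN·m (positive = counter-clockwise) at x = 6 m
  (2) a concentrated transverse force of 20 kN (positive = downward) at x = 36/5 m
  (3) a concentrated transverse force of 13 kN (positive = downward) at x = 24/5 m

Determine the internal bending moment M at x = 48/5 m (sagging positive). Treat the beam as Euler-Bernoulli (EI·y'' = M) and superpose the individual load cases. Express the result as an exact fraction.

M(48/5) = -18249/2500 kN·m

Load 1 — applied couple M₀=-3 kN·m at a=6 m (b=L-a=6):
  M_1 = R_Ax - M_A - M₀  [x>a] with R_A=-3/8, M_A=-3/4 = (-3/8)·(48/5) - (-3/4) - (-3) = 3/20 kN·m
Load 2 — point force P=20 kN at a=36/5 m (b=L-a=24/5):
  M_2 = Pa²(a+3b)(L-x)/L³ - Pa²b/L²  [x>a] = 20·(36/5)²·((36/5)+3·(24/5))·(12-(48/5))/12³ - 20·(36/5)²·(24/5)/12² = -432/125 kN·m
Load 3 — point force P=13 kN at a=24/5 m (b=L-a=36/5):
  M_3 = Pa²(a+3b)(L-x)/L³ - Pa²b/L²  [x>a] = 13·(24/5)²·((24/5)+3·(36/5))·(12-(48/5))/12³ - 13·(24/5)²·(36/5)/12² = -2496/625 kN·m
Superposition: M = Σ M_i = -18249/2500 kN·m ≈ -7.299600 kN·m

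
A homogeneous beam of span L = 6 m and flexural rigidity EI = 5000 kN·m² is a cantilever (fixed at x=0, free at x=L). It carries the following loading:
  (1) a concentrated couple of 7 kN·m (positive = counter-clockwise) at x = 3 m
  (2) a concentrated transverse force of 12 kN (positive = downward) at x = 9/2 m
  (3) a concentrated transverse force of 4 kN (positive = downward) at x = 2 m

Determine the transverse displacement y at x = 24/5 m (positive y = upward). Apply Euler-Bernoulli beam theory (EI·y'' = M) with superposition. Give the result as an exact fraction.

Load 1 — applied couple M₀=7 kN·m at a=3 m (b=L-a=3):
  y_1 = M₀a(2x-a)/(2EI)  [x>a] = 7·3·(2·(24/5)-3)/(2·5000) = 693/50000 m
Load 2 — point force P=12 kN at a=9/2 m (b=L-a=3/2):
  y_2 = -Pa²(3x-a)/(6EI)  [x>a] = -12·(9/2)²·(3·(24/5)-(9/2))/(6·5000) = -8019/100000 m
Load 3 — point force P=4 kN at a=2 m (b=L-a=4):
  y_3 = -Pa²(3x-a)/(6EI)  [x>a] = -4·2²·(3·(24/5)-2)/(6·5000) = -62/9375 m
Superposition: y = Σ y_i = -21883/300000 m ≈ -0.072943 m

y(24/5) = -21883/300000 m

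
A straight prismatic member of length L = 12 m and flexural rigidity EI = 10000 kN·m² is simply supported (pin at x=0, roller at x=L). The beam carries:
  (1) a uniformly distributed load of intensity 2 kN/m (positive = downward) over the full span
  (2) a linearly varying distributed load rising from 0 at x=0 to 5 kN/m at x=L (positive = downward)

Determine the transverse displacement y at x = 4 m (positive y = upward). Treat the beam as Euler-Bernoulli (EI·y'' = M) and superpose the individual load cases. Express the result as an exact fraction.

Load 1 — uniform load w=2 kN/m over full span:
  y_1 = -wx(L³-2Lx²+x³)/(24EI) = -2·4·(12³-2·12·4²+4³)/(24·10000) = -88/1875 m
Load 2 — triangular load w₀=5 kN/m (0→w₀ over full span):
  y_2 = -w₀x(7L⁴-10L²x²+3x⁴)/(360LEI) = -5·4·(7·12⁴-10·12²·4²+3·4⁴)/(360·12·10000) = -64/1125 m
Superposition: y = Σ y_i = -584/5625 m ≈ -0.103822 m

y(4) = -584/5625 m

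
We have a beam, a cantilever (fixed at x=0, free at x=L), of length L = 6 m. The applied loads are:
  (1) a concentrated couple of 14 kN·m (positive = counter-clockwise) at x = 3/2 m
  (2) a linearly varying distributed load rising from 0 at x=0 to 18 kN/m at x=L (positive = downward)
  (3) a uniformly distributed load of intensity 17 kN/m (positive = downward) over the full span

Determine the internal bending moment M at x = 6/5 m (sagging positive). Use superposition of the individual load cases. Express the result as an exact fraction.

Load 1 — applied couple M₀=14 kN·m at a=3/2 m (b=L-a=9/2):
  M_1 = M₀  [x≤a] = 14 = 14 kN·m
Load 2 — triangular load w₀=18 kN/m (0→w₀ over full span):
  M_2 = w₀Lx/2 - w₀L²/3 - w₀x³/(6L) = 18·6·(6/5)/2 - 18·6²/3 - 18·(6/5)³/(6·6) = -19008/125 kN·m
Load 3 — uniform load w=17 kN/m over full span:
  M_3 = -w(L-x)²/2 = -17·(6-(6/5))²/2 = -4896/25 kN·m
Superposition: M = Σ M_i = -41738/125 kN·m ≈ -333.904000 kN·m

M(6/5) = -41738/125 kN·m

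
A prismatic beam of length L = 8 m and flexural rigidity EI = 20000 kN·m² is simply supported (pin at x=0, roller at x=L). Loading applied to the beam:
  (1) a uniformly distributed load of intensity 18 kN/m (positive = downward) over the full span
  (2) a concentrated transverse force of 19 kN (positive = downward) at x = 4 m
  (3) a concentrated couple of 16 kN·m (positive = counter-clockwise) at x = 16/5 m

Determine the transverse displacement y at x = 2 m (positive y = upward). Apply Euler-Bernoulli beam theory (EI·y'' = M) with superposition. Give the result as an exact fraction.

y(2) = -30647/750000 m

Load 1 — uniform load w=18 kN/m over full span:
  y_1 = -wx(L³-2Lx²+x³)/(24EI) = -18·2·(8³-2·8·2²+2³)/(24·20000) = -171/5000 m
Load 2 — point force P=19 kN at a=4 m (b=L-a=4):
  y_2 = -Pbx(L²-b²-x²)/(6LEI)  [x≤a] = -19·4·2·(8²-4²-2²)/(6·8·20000) = -209/30000 m
Load 3 — applied couple M₀=16 kN·m at a=16/5 m (b=L-a=24/5):
  y_3 = (M₀x³/(6L)+C₁x)/EI  [x≤a] with C₁=M₀(3b²-L²)/(6L)=128/75 = (16·2³/(6·8)+(128/75)·2)/20000 = 19/62500 m
Superposition: y = Σ y_i = -30647/750000 m ≈ -0.040863 m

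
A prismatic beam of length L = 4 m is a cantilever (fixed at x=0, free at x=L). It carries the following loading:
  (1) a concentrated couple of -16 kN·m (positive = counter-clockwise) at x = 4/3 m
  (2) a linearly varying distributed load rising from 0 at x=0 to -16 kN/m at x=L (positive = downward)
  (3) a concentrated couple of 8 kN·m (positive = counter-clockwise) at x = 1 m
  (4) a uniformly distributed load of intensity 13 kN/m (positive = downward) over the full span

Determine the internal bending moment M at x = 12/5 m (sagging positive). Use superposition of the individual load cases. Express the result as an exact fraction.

M(12/5) = 416/375 kN·m

Load 1 — applied couple M₀=-16 kN·m at a=4/3 m (b=L-a=8/3):
  M_1 = 0  [x>a] = 0 kN·m
Load 2 — triangular load w₀=-16 kN/m (0→w₀ over full span):
  M_2 = w₀Lx/2 - w₀L²/3 - w₀x³/(6L) = (-16)·4·(12/5)/2 - (-16)·4²/3 - (-16)·(12/5)³/(6·4) = 6656/375 kN·m
Load 3 — applied couple M₀=8 kN·m at a=1 m (b=L-a=3):
  M_3 = 0  [x>a] = 0 kN·m
Load 4 — uniform load w=13 kN/m over full span:
  M_4 = -w(L-x)²/2 = -13·(4-(12/5))²/2 = -416/25 kN·m
Superposition: M = Σ M_i = 416/375 kN·m ≈ 1.109333 kN·m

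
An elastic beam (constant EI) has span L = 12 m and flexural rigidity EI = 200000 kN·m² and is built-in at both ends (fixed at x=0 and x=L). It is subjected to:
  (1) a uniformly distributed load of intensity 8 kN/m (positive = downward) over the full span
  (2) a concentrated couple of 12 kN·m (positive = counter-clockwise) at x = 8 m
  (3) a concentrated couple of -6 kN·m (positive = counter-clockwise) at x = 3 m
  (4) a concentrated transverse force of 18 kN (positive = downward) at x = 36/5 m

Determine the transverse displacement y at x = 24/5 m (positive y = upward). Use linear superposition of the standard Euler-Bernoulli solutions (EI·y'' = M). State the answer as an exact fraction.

y(24/5) = -8677137/3125000000 m

Load 1 — uniform load w=8 kN/m over full span:
  y_1 = -wx²(L-x)²/(24EI) = -8·(24/5)²·(12-(24/5))²/(24·200000) = -3888/1953125 m
Load 2 — applied couple M₀=12 kN·m at a=8 m (b=L-a=4):
  y_2 = (R_Ax³/6 - M_Ax²/2)/EI  [x≤a] with R_A=4/3, M_A=4 = ((4/3)·(24/5)³/6 - 4·(24/5)²/2)/200000 = -42/390625 m
Load 3 — applied couple M₀=-6 kN·m at a=3 m (b=L-a=9):
  y_3 = (R_Ax³/6 - M_Ax²/2 - M₀(x-a)²/2)/EI  [x>a] with R_A=-9/16, M_A=9/8 = ((-9/16)·(24/5)³/6 - (9/8)·(24/5)²/2 - (-6)·((24/5)-3)²/2)/200000 = -1701/25000000 m
Load 4 — point force P=18 kN at a=36/5 m (b=L-a=24/5):
  y_4 = -Pb²x²(3aL-(3a+b)x)/(6L³EI)  [x≤a] = -18·(24/5)²·(24/5)²·(3·(36/5)·12-(3·(36/5)+(24/5))·(24/5))/(6·12³·200000) = -29808/48828125 m
Superposition: y = Σ y_i = -8677137/3125000000 m ≈ -0.002777 m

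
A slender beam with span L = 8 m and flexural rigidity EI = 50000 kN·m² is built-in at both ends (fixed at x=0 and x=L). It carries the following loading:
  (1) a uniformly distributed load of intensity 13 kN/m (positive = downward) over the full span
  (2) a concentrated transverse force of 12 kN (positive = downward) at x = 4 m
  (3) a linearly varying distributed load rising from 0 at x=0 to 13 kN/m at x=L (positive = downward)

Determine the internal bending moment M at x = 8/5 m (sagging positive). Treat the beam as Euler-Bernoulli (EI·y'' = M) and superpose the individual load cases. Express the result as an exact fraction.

M(8/5) = -1132/125 kN·m

Load 1 — uniform load w=13 kN/m over full span:
  M_1 = wLx/2 - wL²/12 - wx²/2 = 13·8·(8/5)/2 - 13·8²/12 - 13·(8/5)²/2 = -208/75 kN·m
Load 2 — point force P=12 kN at a=4 m (b=L-a=4):
  M_2 = Pb²(3a+b)x/L³ - Pab²/L²  [x≤a] = 12·4²·(3·4+4)·(8/5)/8³ - 12·4·4²/8² = -12/5 kN·m
Load 3 — triangular load w₀=13 kN/m (0→w₀ over full span):
  M_3 = 3w₀Lx/20 - w₀L²/30 - w₀x³/(6L) = 3·13·8·(8/5)/20 - 13·8²/30 - 13·(8/5)³/(6·8) = -1456/375 kN·m
Superposition: M = Σ M_i = -1132/125 kN·m ≈ -9.056000 kN·m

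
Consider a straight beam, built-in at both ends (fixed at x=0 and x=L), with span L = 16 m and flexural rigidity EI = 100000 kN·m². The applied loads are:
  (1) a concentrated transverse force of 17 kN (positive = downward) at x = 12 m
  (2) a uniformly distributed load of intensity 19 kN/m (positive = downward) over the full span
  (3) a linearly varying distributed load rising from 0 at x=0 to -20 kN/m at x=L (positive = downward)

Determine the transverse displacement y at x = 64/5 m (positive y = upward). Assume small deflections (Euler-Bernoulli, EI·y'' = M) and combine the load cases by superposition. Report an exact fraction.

Load 1 — point force P=17 kN at a=12 m (b=L-a=4):
  y_1 = -Pa²(L-x)²(3bL-(3b+a)(L-x))/(6L³EI)  [x>a] = -17·12²·(16-(64/5))²·(3·4·16-(3·4+12)·(16-(64/5)))/(6·16³·100000) = -459/390625 m
Load 2 — uniform load w=19 kN/m over full span:
  y_2 = -wx²(L-x)²/(24EI) = -19·(64/5)²·(16-(64/5))²/(24·100000) = -77824/5859375 m
Load 3 — triangular load w₀=-20 kN/m (0→w₀ over full span):
  y_3 = -w₀x²(L-x)²(x+2L)/(120LEI) = -(-20)·(64/5)²·(16-(64/5))²·((64/5)+2·16)/(120·16·100000) = 229376/29296875 m
Superposition: y = Σ y_i = -64723/9765625 m ≈ -0.006628 m

y(64/5) = -64723/9765625 m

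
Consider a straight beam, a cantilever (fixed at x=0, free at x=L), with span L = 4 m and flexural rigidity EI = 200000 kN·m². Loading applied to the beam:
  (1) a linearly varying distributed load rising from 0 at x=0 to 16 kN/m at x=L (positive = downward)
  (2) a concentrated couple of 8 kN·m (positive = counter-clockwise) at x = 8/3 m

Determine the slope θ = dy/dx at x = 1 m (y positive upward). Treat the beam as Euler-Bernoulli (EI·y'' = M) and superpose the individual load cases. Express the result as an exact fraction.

θ(1) = -123/400000 rad

Load 1 — triangular load w₀=16 kN/m (0→w₀ over full span):
  θ_1 = (w₀Lx²/4-w₀L²x/3-w₀x⁴/(24L))/EI = (16·4·1²/4-16·4²·1/3-16·1⁴/(24·4))/200000 = -139/400000 rad
Load 2 — applied couple M₀=8 kN·m at a=8/3 m (b=L-a=4/3):
  θ_2 = M₀x/EI  [x≤a] = 8·1/200000 = 1/25000 rad
Superposition: θ = Σ θ_i = -123/400000 rad ≈ -0.000307 rad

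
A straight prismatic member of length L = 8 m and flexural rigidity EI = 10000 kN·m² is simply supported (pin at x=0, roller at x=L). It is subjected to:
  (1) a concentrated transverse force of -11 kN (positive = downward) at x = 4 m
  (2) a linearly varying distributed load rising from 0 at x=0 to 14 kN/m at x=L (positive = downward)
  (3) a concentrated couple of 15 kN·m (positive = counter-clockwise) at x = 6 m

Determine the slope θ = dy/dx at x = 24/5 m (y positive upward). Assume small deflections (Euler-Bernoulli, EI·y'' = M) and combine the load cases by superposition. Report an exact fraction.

θ(24/5) = 595463/225000000 rad

Load 1 — point force P=-11 kN at a=4 m (b=L-a=4):
  θ_1 = -Pa(2L²-6Lx+3x²+a²)/(6LEI)  [x>a] = -(-11)·4·(2·8²-6·8·(24/5)+3·(24/5)²+4²)/(6·8·10000) = -99/62500 rad
Load 2 — triangular load w₀=14 kN/m (0→w₀ over full span):
  θ_2 = -w₀(7L⁴-30L²x²+15x⁴)/(360LEI) = -14·(7·8⁴-30·8²·(24/5)²+15·(24/5)⁴)/(360·8·10000) = 12992/3515625 rad
Load 3 — applied couple M₀=15 kN·m at a=6 m (b=L-a=2):
  θ_3 = (M₀x²/(2L)+C₁)/EI  [x≤a] with C₁=M₀(3b²-L²)/(6L)=-65/4 = (15·(24/5)²/(2·8)+(-65/4))/10000 = 107/200000 rad
Superposition: θ = Σ θ_i = 595463/225000000 rad ≈ 0.002647 rad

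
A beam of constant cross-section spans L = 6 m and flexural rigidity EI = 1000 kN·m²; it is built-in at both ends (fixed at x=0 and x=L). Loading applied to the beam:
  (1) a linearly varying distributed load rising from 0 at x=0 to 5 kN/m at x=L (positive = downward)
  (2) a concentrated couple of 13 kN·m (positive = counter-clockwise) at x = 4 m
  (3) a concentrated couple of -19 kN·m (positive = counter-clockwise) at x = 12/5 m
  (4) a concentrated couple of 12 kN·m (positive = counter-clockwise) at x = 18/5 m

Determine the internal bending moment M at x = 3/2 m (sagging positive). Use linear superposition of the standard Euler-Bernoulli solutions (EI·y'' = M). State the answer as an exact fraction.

Load 1 — triangular load w₀=5 kN/m (0→w₀ over full span):
  M_1 = 3w₀Lx/20 - w₀L²/30 - w₀x³/(6L) = 3·5·6·(3/2)/20 - 5·6²/30 - 5·(3/2)³/(6·6) = 9/32 kN·m
Load 2 — applied couple M₀=13 kN·m at a=4 m (b=L-a=2):
  M_2 = R_Ax - M_A  [x≤a] with R_A=26/9, M_A=13/3 = (26/9)·(3/2) - (13/3) = 0 kN·m
Load 3 — applied couple M₀=-19 kN·m at a=12/5 m (b=L-a=18/5):
  M_3 = R_Ax - M_A  [x≤a] with R_A=-114/25, M_A=-57/25 = (-114/25)·(3/2) - (-57/25) = -114/25 kN·m
Load 4 — applied couple M₀=12 kN·m at a=18/5 m (b=L-a=12/5):
  M_4 = R_Ax - M_A  [x≤a] with R_A=72/25, M_A=96/25 = (72/25)·(3/2) - (96/25) = 12/25 kN·m
Superposition: M = Σ M_i = -3039/800 kN·m ≈ -3.798750 kN·m

M(3/2) = -3039/800 kN·m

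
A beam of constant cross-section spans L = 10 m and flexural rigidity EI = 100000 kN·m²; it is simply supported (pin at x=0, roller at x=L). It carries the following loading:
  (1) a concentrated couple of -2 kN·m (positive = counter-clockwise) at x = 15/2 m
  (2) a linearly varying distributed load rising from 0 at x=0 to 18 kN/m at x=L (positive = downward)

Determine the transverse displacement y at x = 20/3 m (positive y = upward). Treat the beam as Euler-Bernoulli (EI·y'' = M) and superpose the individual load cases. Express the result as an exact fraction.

y(20/3) = -2249/216000 m

Load 1 — applied couple M₀=-2 kN·m at a=15/2 m (b=L-a=5/2):
  y_1 = (M₀x³/(6L)+C₁x)/EI  [x≤a] with C₁=M₀(3b²-L²)/(6L)=65/24 = ((-2)·(20/3)³/(6·10)+(65/24)·(20/3))/100000 = 53/648000 m
Load 2 — triangular load w₀=18 kN/m (0→w₀ over full span):
  y_2 = -w₀x(7L⁴-10L²x²+3x⁴)/(360LEI) = -18·(20/3)·(7·10⁴-10·10²·(20/3)²+3·(20/3)⁴)/(360·10·100000) = -17/1620 m
Superposition: y = Σ y_i = -2249/216000 m ≈ -0.010412 m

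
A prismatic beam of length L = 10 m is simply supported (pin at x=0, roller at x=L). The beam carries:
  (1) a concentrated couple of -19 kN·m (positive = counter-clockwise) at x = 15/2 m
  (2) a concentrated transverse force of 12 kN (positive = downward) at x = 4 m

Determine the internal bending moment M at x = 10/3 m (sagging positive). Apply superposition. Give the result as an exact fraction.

Load 1 — applied couple M₀=-19 kN·m at a=15/2 m (b=L-a=5/2):
  M_1 = M₀x/L  [x≤a] = (-19)·(10/3)/10 = -19/3 kN·m
Load 2 — point force P=12 kN at a=4 m (b=L-a=6):
  M_2 = Pbx/L  [x≤a] = 12·6·(10/3)/10 = 24 kN·m
Superposition: M = Σ M_i = 53/3 kN·m ≈ 17.666667 kN·m

M(10/3) = 53/3 kN·m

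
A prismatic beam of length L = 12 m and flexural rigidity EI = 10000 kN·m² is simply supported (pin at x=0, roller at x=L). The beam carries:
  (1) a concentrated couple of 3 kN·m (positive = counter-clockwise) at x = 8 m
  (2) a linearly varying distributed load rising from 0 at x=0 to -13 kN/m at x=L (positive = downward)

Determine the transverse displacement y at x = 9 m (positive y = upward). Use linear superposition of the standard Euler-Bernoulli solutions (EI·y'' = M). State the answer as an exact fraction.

y(9) = 41541/320000 m

Load 1 — applied couple M₀=3 kN·m at a=8 m (b=L-a=4):
  y_1 = (M₀x³/(6L)-M₀(x-a)²/2+C₁x)/EI  [x>a] with C₁=M₀(3b²-L²)/(6L)=-4 = (3·9³/(6·12)-3·(9-8)²/2+(-4)·9)/10000 = -57/80000 m
Load 2 — triangular load w₀=-13 kN/m (0→w₀ over full span):
  y_2 = -w₀x(7L⁴-10L²x²+3x⁴)/(360LEI) = -(-13)·9·(7·12⁴-10·12²·9²+3·9⁴)/(360·12·10000) = 41769/320000 m
Superposition: y = Σ y_i = 41541/320000 m ≈ 0.129816 m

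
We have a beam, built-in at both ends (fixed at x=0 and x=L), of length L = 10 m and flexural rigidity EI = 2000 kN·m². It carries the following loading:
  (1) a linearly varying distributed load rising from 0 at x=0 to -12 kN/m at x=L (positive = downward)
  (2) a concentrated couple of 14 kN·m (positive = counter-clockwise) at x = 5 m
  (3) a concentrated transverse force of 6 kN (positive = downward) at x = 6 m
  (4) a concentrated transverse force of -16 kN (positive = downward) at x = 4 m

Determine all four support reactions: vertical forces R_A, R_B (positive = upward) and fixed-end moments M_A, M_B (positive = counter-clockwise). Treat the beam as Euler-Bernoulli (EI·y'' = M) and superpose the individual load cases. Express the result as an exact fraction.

R_A = -6039/250 kN, M_A = -2689/50 kN·m, R_B = -11461/250 kN, M_B = 3511/50 kN·m

Load 1 — triangular load w₀=-12 kN/m (0→w₀ over full span):
  R_A = 3w₀L/20 = 3·(-12)·10/20 = -18 kN
  M_A = w₀L²/30 = (-12)·10²/30 = -40 kN·m
  R_B = 7w₀L/20 = 7·(-12)·10/20 = -42 kN
  M_B = -w₀L²/20 = -(-12)·10²/20 = 60 kN·m
Load 2 — applied couple M₀=14 kN·m at a=5 m (b=L-a=5):
  R_A = 6M₀ab/L³ = 6·14·5·5/10³ = 21/10 kN
  M_A = M₀b(2a-b)/L² = 14·5·(2·5-5)/10² = 7/2 kN·m
  R_B = -6M₀ab/L³ = -6·14·5·5/10³ = -21/10 kN
  M_B = M₀a(2b-a)/L² = 14·5·(2·5-5)/10² = 7/2 kN·m
Load 3 — point force P=6 kN at a=6 m (b=L-a=4):
  R_A = Pb²(3a+b)/L³ = 6·4²·(3·6+4)/10³ = 264/125 kN
  M_A = Pab²/L² = 6·6·4²/10² = 144/25 kN·m
  R_B = Pa²(a+3b)/L³ = 6·6²·(6+3·4)/10³ = 486/125 kN
  M_B = -Pa²b/L² = -6·6²·4/10² = -216/25 kN·m
Load 4 — point force P=-16 kN at a=4 m (b=L-a=6):
  R_A = Pb²(3a+b)/L³ = (-16)·6²·(3·4+6)/10³ = -1296/125 kN
  M_A = Pab²/L² = (-16)·4·6²/10² = -576/25 kN·m
  R_B = Pa²(a+3b)/L³ = (-16)·4²·(4+3·6)/10³ = -704/125 kN
  M_B = -Pa²b/L² = -(-16)·4²·6/10² = 384/25 kN·m
Superposition: R_A = -6039/250 kN, M_A = -2689/50 kN·m, R_B = -11461/250 kN, M_B = 3511/50 kN·m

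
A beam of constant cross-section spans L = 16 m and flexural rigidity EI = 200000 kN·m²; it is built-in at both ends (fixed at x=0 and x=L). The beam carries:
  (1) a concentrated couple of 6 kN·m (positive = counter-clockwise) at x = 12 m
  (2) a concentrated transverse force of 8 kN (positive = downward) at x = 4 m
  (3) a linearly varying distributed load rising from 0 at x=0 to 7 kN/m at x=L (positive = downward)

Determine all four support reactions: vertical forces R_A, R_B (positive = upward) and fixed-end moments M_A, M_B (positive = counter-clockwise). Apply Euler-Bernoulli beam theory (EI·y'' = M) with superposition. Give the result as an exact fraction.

Load 1 — applied couple M₀=6 kN·m at a=12 m (b=L-a=4):
  R_A = 6M₀ab/L³ = 6·6·12·4/16³ = 27/64 kN
  M_A = M₀b(2a-b)/L² = 6·4·(2·12-4)/16² = 15/8 kN·m
  R_B = -6M₀ab/L³ = -6·6·12·4/16³ = -27/64 kN
  M_B = M₀a(2b-a)/L² = 6·12·(2·4-12)/16² = -9/8 kN·m
Load 2 — point force P=8 kN at a=4 m (b=L-a=12):
  R_A = Pb²(3a+b)/L³ = 8·12²·(3·4+12)/16³ = 27/4 kN
  M_A = Pab²/L² = 8·4·12²/16² = 18 kN·m
  R_B = Pa²(a+3b)/L³ = 8·4²·(4+3·12)/16³ = 5/4 kN
  M_B = -Pa²b/L² = -8·4²·12/16² = -6 kN·m
Load 3 — triangular load w₀=7 kN/m (0→w₀ over full span):
  R_A = 3w₀L/20 = 3·7·16/20 = 84/5 kN
  M_A = w₀L²/30 = 7·16²/30 = 896/15 kN·m
  R_B = 7w₀L/20 = 7·7·16/20 = 196/5 kN
  M_B = -w₀L²/20 = -7·16²/20 = -448/5 kN·m
Superposition: R_A = 7671/320 kN, M_A = 9553/120 kN·m, R_B = 12809/320 kN, M_B = -3869/40 kN·m

R_A = 7671/320 kN, M_A = 9553/120 kN·m, R_B = 12809/320 kN, M_B = -3869/40 kN·m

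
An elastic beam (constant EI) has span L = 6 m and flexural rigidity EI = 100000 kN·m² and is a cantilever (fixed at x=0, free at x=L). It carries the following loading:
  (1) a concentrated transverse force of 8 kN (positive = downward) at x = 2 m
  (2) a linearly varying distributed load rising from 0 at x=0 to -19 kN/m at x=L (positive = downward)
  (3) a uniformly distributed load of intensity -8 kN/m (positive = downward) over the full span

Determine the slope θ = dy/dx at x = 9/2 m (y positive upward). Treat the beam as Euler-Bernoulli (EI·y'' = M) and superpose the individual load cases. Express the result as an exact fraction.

θ(9/2) = 197243/25600000 rad

Load 1 — point force P=8 kN at a=2 m (b=L-a=4):
  θ_1 = -Pa²/(2EI)  [x>a] = -8·2²/(2·100000) = -1/6250 rad
Load 2 — triangular load w₀=-19 kN/m (0→w₀ over full span):
  θ_2 = (w₀Lx²/4-w₀L²x/3-w₀x⁴/(24L))/EI = ((-19)·6·(9/2)²/4-(-19)·6²·(9/2)/3-(-19)·(9/2)⁴/(24·6))/100000 = 128763/25600000 rad
Load 3 — uniform load w=-8 kN/m over full span:
  θ_3 = -wx(x²-3Lx+3L²)/(6EI) = -(-8)·(9/2)·((9/2)²-3·6·(9/2)+3·6²)/(6·100000) = 567/200000 rad
Superposition: θ = Σ θ_i = 197243/25600000 rad ≈ 0.007705 rad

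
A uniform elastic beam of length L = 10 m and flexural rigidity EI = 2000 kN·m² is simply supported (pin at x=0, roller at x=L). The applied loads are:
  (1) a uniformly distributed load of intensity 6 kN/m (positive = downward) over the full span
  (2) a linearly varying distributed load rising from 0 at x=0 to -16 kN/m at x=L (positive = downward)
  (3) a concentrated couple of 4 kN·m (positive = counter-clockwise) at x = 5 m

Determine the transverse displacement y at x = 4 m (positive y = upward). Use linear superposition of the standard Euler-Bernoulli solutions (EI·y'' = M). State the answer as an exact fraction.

Load 1 — uniform load w=6 kN/m over full span:
  y_1 = -wx(L³-2Lx²+x³)/(24EI) = -6·4·(10³-2·10·4²+4³)/(24·2000) = -93/250 m
Load 2 — triangular load w₀=-16 kN/m (0→w₀ over full span):
  y_2 = -w₀x(7L⁴-10L²x²+3x⁴)/(360LEI) = -(-16)·4·(7·10⁴-10·10²·4²+3·4⁴)/(360·10·2000) = 4564/9375 m
Load 3 — applied couple M₀=4 kN·m at a=5 m (b=L-a=5):
  y_3 = (M₀x³/(6L)+C₁x)/EI  [x≤a] with C₁=M₀(3b²-L²)/(6L)=-5/3 = (4·4³/(6·10)+(-5/3)·4)/2000 = -3/2500 m
Superposition: y = Σ y_i = 4261/37500 m ≈ 0.113627 m

y(4) = 4261/37500 m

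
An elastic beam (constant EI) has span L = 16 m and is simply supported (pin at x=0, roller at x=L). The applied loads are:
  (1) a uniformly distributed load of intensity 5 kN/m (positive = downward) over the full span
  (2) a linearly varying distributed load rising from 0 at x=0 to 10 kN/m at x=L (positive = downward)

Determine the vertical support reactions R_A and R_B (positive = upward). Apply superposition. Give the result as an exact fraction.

Load 1 — uniform load w=5 kN/m over full span:
  R_A = wL/2 = 5·16/2 = 40 kN
  R_B = wL/2 = 5·16/2 = 40 kN
Load 2 — triangular load w₀=10 kN/m (0→w₀ over full span):
  R_A = w₀L/6 = 10·16/6 = 80/3 kN
  R_B = w₀L/3 = 10·16/3 = 160/3 kN
Superposition: R_A = 200/3 kN, R_B = 280/3 kN

R_A = 200/3 kN, R_B = 280/3 kN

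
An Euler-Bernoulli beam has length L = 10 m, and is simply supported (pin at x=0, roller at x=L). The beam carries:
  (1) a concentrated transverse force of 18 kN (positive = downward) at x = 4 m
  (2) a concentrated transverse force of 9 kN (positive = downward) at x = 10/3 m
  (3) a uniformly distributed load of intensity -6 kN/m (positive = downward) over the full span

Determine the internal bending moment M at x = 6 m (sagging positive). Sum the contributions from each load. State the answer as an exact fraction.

Load 1 — point force P=18 kN at a=4 m (b=L-a=6):
  M_1 = Pa(L-x)/L  [x>a] = 18·4·(10-6)/10 = 144/5 kN·m
Load 2 — point force P=9 kN at a=10/3 m (b=L-a=20/3):
  M_2 = Pa(L-x)/L  [x>a] = 9·(10/3)·(10-6)/10 = 12 kN·m
Load 3 — uniform load w=-6 kN/m over full span:
  M_3 = wx(L-x)/2 = (-6)·6·(10-6)/2 = -72 kN·m
Superposition: M = Σ M_i = -156/5 kN·m ≈ -31.200000 kN·m

M(6) = -156/5 kN·m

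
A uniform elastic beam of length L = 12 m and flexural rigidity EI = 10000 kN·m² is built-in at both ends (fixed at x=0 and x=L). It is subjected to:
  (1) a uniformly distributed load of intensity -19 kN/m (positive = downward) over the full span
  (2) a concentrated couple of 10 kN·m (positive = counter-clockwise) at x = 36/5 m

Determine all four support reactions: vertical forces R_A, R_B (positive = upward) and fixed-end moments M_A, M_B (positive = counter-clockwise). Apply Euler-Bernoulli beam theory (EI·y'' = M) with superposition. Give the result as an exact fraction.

R_A = -564/5 kN, M_A = -1124/5 kN·m, R_B = -576/5 kN, M_B = 1146/5 kN·m

Load 1 — uniform load w=-19 kN/m over full span:
  R_A = wL/2 = (-19)·12/2 = -114 kN
  M_A = wL²/12 = (-19)·12²/12 = -228 kN·m
  R_B = wL/2 = (-19)·12/2 = -114 kN
  M_B = -wL²/12 = -(-19)·12²/12 = 228 kN·m
Load 2 — applied couple M₀=10 kN·m at a=36/5 m (b=L-a=24/5):
  R_A = 6M₀ab/L³ = 6·10·(36/5)·(24/5)/12³ = 6/5 kN
  M_A = M₀b(2a-b)/L² = 10·(24/5)·(2·(36/5)-(24/5))/12² = 16/5 kN·m
  R_B = -6M₀ab/L³ = -6·10·(36/5)·(24/5)/12³ = -6/5 kN
  M_B = M₀a(2b-a)/L² = 10·(36/5)·(2·(24/5)-(36/5))/12² = 6/5 kN·m
Superposition: R_A = -564/5 kN, M_A = -1124/5 kN·m, R_B = -576/5 kN, M_B = 1146/5 kN·m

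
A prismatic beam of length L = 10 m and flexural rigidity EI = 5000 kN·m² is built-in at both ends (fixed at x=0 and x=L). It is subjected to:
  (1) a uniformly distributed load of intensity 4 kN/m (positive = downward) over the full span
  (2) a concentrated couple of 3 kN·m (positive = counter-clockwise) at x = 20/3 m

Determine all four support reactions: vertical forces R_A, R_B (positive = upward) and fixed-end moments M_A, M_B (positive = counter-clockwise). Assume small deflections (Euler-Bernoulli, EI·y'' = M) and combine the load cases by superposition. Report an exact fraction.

Load 1 — uniform load w=4 kN/m over full span:
  R_A = wL/2 = 4·10/2 = 20 kN
  M_A = wL²/12 = 4·10²/12 = 100/3 kN·m
  R_B = wL/2 = 4·10/2 = 20 kN
  M_B = -wL²/12 = -4·10²/12 = -100/3 kN·m
Load 2 — applied couple M₀=3 kN·m at a=20/3 m (b=L-a=10/3):
  R_A = 6M₀ab/L³ = 6·3·(20/3)·(10/3)/10³ = 2/5 kN
  M_A = M₀b(2a-b)/L² = 3·(10/3)·(2·(20/3)-(10/3))/10² = 1 kN·m
  R_B = -6M₀ab/L³ = -6·3·(20/3)·(10/3)/10³ = -2/5 kN
  M_B = M₀a(2b-a)/L² = 3·(20/3)·(2·(10/3)-(20/3))/10² = 0 kN·m
Superposition: R_A = 102/5 kN, M_A = 103/3 kN·m, R_B = 98/5 kN, M_B = -100/3 kN·m

R_A = 102/5 kN, M_A = 103/3 kN·m, R_B = 98/5 kN, M_B = -100/3 kN·m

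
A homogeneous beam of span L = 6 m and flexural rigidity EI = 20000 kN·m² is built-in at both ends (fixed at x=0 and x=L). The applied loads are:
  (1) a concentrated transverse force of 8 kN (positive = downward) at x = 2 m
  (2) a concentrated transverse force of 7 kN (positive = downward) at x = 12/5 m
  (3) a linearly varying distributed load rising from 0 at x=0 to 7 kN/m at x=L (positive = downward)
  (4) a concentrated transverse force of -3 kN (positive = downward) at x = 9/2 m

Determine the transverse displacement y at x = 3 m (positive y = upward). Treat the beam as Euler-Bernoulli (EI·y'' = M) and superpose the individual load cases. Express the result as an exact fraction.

Load 1 — point force P=8 kN at a=2 m (b=L-a=4):
  y_1 = -Pa²(L-x)²(3bL-(3b+a)(L-x))/(6L³EI)  [x>a] = -8·2²·(6-3)²·(3·4·6-(3·4+2)·(6-3))/(6·6³·20000) = -1/3000 m
Load 2 — point force P=7 kN at a=12/5 m (b=L-a=18/5):
  y_2 = -Pa²(L-x)²(3bL-(3b+a)(L-x))/(6L³EI)  [x>a] = -7·(12/5)²·(6-3)²·(3·(18/5)·6-(3·(18/5)+(12/5))·(6-3))/(6·6³·20000) = -441/1250000 m
Load 3 — triangular load w₀=7 kN/m (0→w₀ over full span):
  y_3 = -w₀x²(L-x)²(x+2L)/(120LEI) = -7·3²·(6-3)²·(3+2·6)/(120·6·20000) = -189/320000 m
Load 4 — point force P=-3 kN at a=9/2 m (b=L-a=3/2):
  y_4 = -Pb²x²(3aL-(3a+b)x)/(6L³EI)  [x≤a] = -(-3)·(3/2)²·3²·(3·(9/2)·6-(3·(9/2)+(3/2))·3)/(6·6³·20000) = 27/320000 m
Superposition: y = Σ y_i = -71543/60000000 m ≈ -0.001192 m

y(3) = -71543/60000000 m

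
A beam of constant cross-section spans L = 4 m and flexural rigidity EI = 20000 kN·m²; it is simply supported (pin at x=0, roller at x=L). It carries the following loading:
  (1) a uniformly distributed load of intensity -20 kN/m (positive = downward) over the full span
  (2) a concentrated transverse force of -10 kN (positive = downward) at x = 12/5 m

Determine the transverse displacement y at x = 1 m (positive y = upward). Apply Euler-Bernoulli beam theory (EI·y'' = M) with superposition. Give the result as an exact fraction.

y(1) = 8369/3000000 m

Load 1 — uniform load w=-20 kN/m over full span:
  y_1 = -wx(L³-2Lx²+x³)/(24EI) = -(-20)·1·(4³-2·4·1²+1³)/(24·20000) = 19/8000 m
Load 2 — point force P=-10 kN at a=12/5 m (b=L-a=8/5):
  y_2 = -Pbx(L²-b²-x²)/(6LEI)  [x≤a] = -(-10)·(8/5)·1·(4²-(8/5)²-1²)/(6·4·20000) = 311/750000 m
Superposition: y = Σ y_i = 8369/3000000 m ≈ 0.002790 m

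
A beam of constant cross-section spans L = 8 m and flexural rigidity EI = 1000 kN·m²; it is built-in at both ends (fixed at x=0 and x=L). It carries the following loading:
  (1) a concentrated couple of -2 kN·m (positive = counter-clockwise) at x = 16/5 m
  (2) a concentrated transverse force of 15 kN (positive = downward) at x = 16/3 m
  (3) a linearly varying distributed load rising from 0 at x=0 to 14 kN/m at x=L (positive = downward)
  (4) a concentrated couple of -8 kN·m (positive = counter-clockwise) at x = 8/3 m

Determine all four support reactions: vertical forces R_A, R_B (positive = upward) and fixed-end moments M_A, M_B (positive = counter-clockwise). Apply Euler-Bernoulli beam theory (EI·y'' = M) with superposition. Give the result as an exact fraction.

R_A = 4274/225 kN, M_A = 8666/225 kN·m, R_B = 11701/225 kN, M_B = -14824/225 kN·m

Load 1 — applied couple M₀=-2 kN·m at a=16/5 m (b=L-a=24/5):
  R_A = 6M₀ab/L³ = 6·(-2)·(16/5)·(24/5)/8³ = -9/25 kN
  M_A = M₀b(2a-b)/L² = (-2)·(24/5)·(2·(16/5)-(24/5))/8² = -6/25 kN·m
  R_B = -6M₀ab/L³ = -6·(-2)·(16/5)·(24/5)/8³ = 9/25 kN
  M_B = M₀a(2b-a)/L² = (-2)·(16/5)·(2·(24/5)-(16/5))/8² = -16/25 kN·m
Load 2 — point force P=15 kN at a=16/3 m (b=L-a=8/3):
  R_A = Pb²(3a+b)/L³ = 15·(8/3)²·(3·(16/3)+(8/3))/8³ = 35/9 kN
  M_A = Pab²/L² = 15·(16/3)·(8/3)²/8² = 80/9 kN·m
  R_B = Pa²(a+3b)/L³ = 15·(16/3)²·((16/3)+3·(8/3))/8³ = 100/9 kN
  M_B = -Pa²b/L² = -15·(16/3)²·(8/3)/8² = -160/9 kN·m
Load 3 — triangular load w₀=14 kN/m (0→w₀ over full span):
  R_A = 3w₀L/20 = 3·14·8/20 = 84/5 kN
  M_A = w₀L²/30 = 14·8²/30 = 448/15 kN·m
  R_B = 7w₀L/20 = 7·14·8/20 = 196/5 kN
  M_B = -w₀L²/20 = -14·8²/20 = -224/5 kN·m
Load 4 — applied couple M₀=-8 kN·m at a=8/3 m (b=L-a=16/3):
  R_A = 6M₀ab/L³ = 6·(-8)·(8/3)·(16/3)/8³ = -4/3 kN
  M_A = M₀b(2a-b)/L² = (-8)·(16/3)·(2·(8/3)-(16/3))/8² = 0 kN·m
  R_B = -6M₀ab/L³ = -6·(-8)·(8/3)·(16/3)/8³ = 4/3 kN
  M_B = M₀a(2b-a)/L² = (-8)·(8/3)·(2·(16/3)-(8/3))/8² = -8/3 kN·m
Superposition: R_A = 4274/225 kN, M_A = 8666/225 kN·m, R_B = 11701/225 kN, M_B = -14824/225 kN·m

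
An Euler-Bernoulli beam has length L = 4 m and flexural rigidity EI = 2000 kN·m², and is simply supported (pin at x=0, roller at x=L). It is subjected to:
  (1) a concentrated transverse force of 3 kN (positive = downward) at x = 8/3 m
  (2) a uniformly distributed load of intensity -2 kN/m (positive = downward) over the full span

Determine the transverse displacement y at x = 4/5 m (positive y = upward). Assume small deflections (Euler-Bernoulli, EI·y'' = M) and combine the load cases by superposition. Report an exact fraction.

Load 1 — point force P=3 kN at a=8/3 m (b=L-a=4/3):
  y_1 = -Pbx(L²-b²-x²)/(6LEI)  [x≤a] = -3·(4/3)·(4/5)·(4²-(4/3)²-(4/5)²)/(6·4·2000) = -382/421875 m
Load 2 — uniform load w=-2 kN/m over full span:
  y_2 = -wx(L³-2Lx²+x³)/(24EI) = -(-2)·(4/5)·(4³-2·4·(4/5)²+(4/5)³)/(24·2000) = 464/234375 m
Superposition: y = Σ y_i = 2266/2109375 m ≈ 0.001074 m

y(4/5) = 2266/2109375 m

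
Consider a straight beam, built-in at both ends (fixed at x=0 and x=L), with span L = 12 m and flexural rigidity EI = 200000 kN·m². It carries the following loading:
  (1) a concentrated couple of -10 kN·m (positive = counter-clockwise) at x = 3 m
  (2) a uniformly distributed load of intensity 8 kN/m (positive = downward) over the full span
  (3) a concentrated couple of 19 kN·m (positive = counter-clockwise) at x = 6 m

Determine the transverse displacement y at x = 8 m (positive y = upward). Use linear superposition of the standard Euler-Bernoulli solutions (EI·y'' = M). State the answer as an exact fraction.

Load 1 — applied couple M₀=-10 kN·m at a=3 m (b=L-a=9):
  y_1 = (R_Ax³/6 - M_Ax²/2 - M₀(x-a)²/2)/EI  [x>a] with R_A=-15/16, M_A=15/8 = ((-15/16)·8³/6 - (15/8)·8²/2 - (-10)·(8-3)²/2)/200000 = -3/40000 m
Load 2 — uniform load w=8 kN/m over full span:
  y_2 = -wx²(L-x)²/(24EI) = -8·8²·(12-8)²/(24·200000) = -16/9375 m
Load 3 — applied couple M₀=19 kN·m at a=6 m (b=L-a=6):
  y_3 = (R_Ax³/6 - M_Ax²/2 - M₀(x-a)²/2)/EI  [x>a] with R_A=19/8, M_A=19/4 = ((19/8)·8³/6 - (19/4)·8²/2 - 19·(8-6)²/2)/200000 = 19/300000 m
Superposition: y = Σ y_i = -1031/600000 m ≈ -0.001718 m

y(8) = -1031/600000 m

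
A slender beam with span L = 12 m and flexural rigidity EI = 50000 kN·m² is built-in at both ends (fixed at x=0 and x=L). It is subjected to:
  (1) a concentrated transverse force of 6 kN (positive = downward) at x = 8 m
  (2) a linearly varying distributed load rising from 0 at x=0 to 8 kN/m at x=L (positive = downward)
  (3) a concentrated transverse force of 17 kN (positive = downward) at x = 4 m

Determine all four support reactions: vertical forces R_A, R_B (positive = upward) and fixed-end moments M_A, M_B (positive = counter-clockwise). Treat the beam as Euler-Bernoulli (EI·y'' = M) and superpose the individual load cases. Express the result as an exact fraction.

Load 1 — point force P=6 kN at a=8 m (b=L-a=4):
  R_A = Pb²(3a+b)/L³ = 6·4²·(3·8+4)/12³ = 14/9 kN
  M_A = Pab²/L² = 6·8·4²/12² = 16/3 kN·m
  R_B = Pa²(a+3b)/L³ = 6·8²·(8+3·4)/12³ = 40/9 kN
  M_B = -Pa²b/L² = -6·8²·4/12² = -32/3 kN·m
Load 2 — triangular load w₀=8 kN/m (0→w₀ over full span):
  R_A = 3w₀L/20 = 3·8·12/20 = 72/5 kN
  M_A = w₀L²/30 = 8·12²/30 = 192/5 kN·m
  R_B = 7w₀L/20 = 7·8·12/20 = 168/5 kN
  M_B = -w₀L²/20 = -8·12²/20 = -288/5 kN·m
Load 3 — point force P=17 kN at a=4 m (b=L-a=8):
  R_A = Pb²(3a+b)/L³ = 17·8²·(3·4+8)/12³ = 340/27 kN
  M_A = Pab²/L² = 17·4·8²/12² = 272/9 kN·m
  R_B = Pa²(a+3b)/L³ = 17·4²·(4+3·8)/12³ = 119/27 kN
  M_B = -Pa²b/L² = -17·4²·8/12² = -136/9 kN·m
Superposition: R_A = 3854/135 kN, M_A = 3328/45 kN·m, R_B = 5731/135 kN, M_B = -3752/45 kN·m

R_A = 3854/135 kN, M_A = 3328/45 kN·m, R_B = 5731/135 kN, M_B = -3752/45 kN·m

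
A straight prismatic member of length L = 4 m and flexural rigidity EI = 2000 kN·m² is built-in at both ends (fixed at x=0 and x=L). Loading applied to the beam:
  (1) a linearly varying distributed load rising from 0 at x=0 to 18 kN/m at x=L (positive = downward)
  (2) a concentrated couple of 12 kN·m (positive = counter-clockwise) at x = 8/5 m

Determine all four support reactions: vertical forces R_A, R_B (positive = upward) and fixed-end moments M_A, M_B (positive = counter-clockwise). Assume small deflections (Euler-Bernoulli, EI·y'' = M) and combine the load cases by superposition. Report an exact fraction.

Load 1 — triangular load w₀=18 kN/m (0→w₀ over full span):
  R_A = 3w₀L/20 = 3·18·4/20 = 54/5 kN
  M_A = w₀L²/30 = 18·4²/30 = 48/5 kN·m
  R_B = 7w₀L/20 = 7·18·4/20 = 126/5 kN
  M_B = -w₀L²/20 = -18·4²/20 = -72/5 kN·m
Load 2 — applied couple M₀=12 kN·m at a=8/5 m (b=L-a=12/5):
  R_A = 6M₀ab/L³ = 6·12·(8/5)·(12/5)/4³ = 108/25 kN
  M_A = M₀b(2a-b)/L² = 12·(12/5)·(2·(8/5)-(12/5))/4² = 36/25 kN·m
  R_B = -6M₀ab/L³ = -6·12·(8/5)·(12/5)/4³ = -108/25 kN
  M_B = M₀a(2b-a)/L² = 12·(8/5)·(2·(12/5)-(8/5))/4² = 96/25 kN·m
Superposition: R_A = 378/25 kN, M_A = 276/25 kN·m, R_B = 522/25 kN, M_B = -264/25 kN·m

R_A = 378/25 kN, M_A = 276/25 kN·m, R_B = 522/25 kN, M_B = -264/25 kN·m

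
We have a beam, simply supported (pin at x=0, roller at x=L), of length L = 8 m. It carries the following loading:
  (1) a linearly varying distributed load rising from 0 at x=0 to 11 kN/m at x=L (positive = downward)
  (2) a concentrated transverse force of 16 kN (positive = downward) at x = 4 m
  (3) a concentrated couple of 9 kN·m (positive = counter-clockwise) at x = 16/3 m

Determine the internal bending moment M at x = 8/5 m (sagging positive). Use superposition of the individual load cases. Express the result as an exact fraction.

Load 1 — triangular load w₀=11 kN/m (0→w₀ over full span):
  M_1 = w₀Lx/6 - w₀x³/(6L) = 11·8·(8/5)/6 - 11·(8/5)³/(6·8) = 2816/125 kN·m
Load 2 — point force P=16 kN at a=4 m (b=L-a=4):
  M_2 = Pbx/L  [x≤a] = 16·4·(8/5)/8 = 64/5 kN·m
Load 3 — applied couple M₀=9 kN·m at a=16/3 m (b=L-a=8/3):
  M_3 = M₀x/L  [x≤a] = 9·(8/5)/8 = 9/5 kN·m
Superposition: M = Σ M_i = 4641/125 kN·m ≈ 37.128000 kN·m

M(8/5) = 4641/125 kN·m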